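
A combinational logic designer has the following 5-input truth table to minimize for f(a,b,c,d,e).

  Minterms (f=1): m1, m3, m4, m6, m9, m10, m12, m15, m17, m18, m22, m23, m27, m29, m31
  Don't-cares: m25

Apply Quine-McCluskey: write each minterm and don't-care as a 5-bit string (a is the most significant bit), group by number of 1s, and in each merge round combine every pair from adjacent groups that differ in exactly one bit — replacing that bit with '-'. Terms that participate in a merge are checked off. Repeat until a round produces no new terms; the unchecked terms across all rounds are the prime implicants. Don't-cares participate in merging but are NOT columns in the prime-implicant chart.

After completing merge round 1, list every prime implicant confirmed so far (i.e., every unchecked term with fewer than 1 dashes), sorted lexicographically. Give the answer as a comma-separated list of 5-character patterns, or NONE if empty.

01010

Round 0: 00001✓ 00011✓ 00100✓ 00110✓ 01001✓ 01010 01100✓ 01111✓ 10001✓ 10010✓ 10110✓ 10111✓ 11001✓ 11011✓ 11101✓ 11111✓
Round 1: -0001✓ -0110 -1001✓ -1111 0-001✓ 0-100 000-1 001-0 1-001✓ 1-111 10-10 1011- 11-01✓ 11-11✓ 110-1✓ 111-1✓
Round 2: --001 11--1
PIs = {--001, -0110, -1111, 0-100, 000-1, 001-0, 01010, 1-111, 10-10, 1011-, 11--1}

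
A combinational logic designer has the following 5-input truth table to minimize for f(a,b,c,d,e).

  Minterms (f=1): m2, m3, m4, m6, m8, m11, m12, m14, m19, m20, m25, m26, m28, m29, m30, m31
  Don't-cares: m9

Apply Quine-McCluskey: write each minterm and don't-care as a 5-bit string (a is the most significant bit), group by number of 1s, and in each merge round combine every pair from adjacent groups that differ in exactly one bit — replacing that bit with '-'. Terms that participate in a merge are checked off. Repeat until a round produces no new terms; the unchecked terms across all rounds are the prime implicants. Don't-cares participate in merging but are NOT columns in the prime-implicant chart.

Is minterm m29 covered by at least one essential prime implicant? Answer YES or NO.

Round 0: 00010✓ 00011✓ 00100✓ 00110✓ 01000✓ 01001✓ 01011✓ 01100✓ 01110✓ 10011✓ 10100✓ 11001✓ 11010✓ 11100✓ 11101✓ 11110✓ 11111✓
Round 1: -0011 -0100✓ -1001 -1100✓ -1110✓ 0-011 0-100✓ 0-110✓ 00-10 0001- 001-0✓ 01-00 010-1 0100- 011-0✓ 1-100✓ 11-01 11-10 111-0✓ 111-1✓ 1110-✓ 1111-✓
Round 2: --100 -11-0 0-1-0 111--
PIs = {--100, -0011, -1001, -11-0, 0-011, 0-1-0, 00-10, 0001-, 01-00, 010-1, 0100-, 11-01, 11-10, 111--}
Coverage chart:
  m2: 00-10,0001-
  m3: -0011,0-011,0001-
  m4: --100,0-1-0
  m6: 0-1-0,00-10
  m8: 01-00,0100-
  m11: 0-011,010-1
  m12: --100,-11-0,0-1-0,01-00
  m14: -11-0,0-1-0
  m19: -0011 ←essential
  m20: --100 ←essential
  m25: -1001,11-01
  m26: 11-10 ←essential
  m28: --100,-11-0,111--
  m29: 11-01,111--
  m30: -11-0,11-10,111--
  m31: 111-- ←essential
Essential: --100, -0011, 11-10, 111--

YES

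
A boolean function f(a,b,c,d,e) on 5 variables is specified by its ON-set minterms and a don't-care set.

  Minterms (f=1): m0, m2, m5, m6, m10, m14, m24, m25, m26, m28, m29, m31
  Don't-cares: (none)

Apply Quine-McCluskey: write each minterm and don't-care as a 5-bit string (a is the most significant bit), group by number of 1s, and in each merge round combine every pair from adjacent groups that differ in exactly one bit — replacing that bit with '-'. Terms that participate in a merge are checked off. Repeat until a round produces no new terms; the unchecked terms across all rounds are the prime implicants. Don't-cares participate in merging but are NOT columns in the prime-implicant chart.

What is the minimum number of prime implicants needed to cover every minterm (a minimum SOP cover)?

[col 0] 00000*, 00010*, 00101, 00110*, 01010*, 01110*, 11000*, 11001*, 11010*, 11100*, 11101*, 11111*
[col 1] -1010, 0-010*, 0-110*, 00-10*, 000-0, 01-10*, 11-00*, 11-01*, 110-0, 1100-*, 111-1, 1110-*
[col 2] 0--10, 11-0-
Prime implicants: -1010, 0--10, 000-0, 00101, 11-0-, 110-0, 111-1
PI chart (minterm → PIs covering it):
  0 | 000-0  (sole → essential)
  2 | 0--10,000-0
  5 | 00101  (sole → essential)
  6 | 0--10  (sole → essential)
  10 | -1010,0--10
  14 | 0--10  (sole → essential)
  24 | 11-0-,110-0
  25 | 11-0-  (sole → essential)
  26 | -1010,110-0
  28 | 11-0-  (sole → essential)
  29 | 11-0-,111-1
  31 | 111-1  (sole → essential)
Essential prime implicants: 0--10, 000-0, 00101, 11-0-, 111-1
Petrick residual → -1010
Minimum SOP uses 6 PIs: bc'de' + a'de' + a'b'c'e' + a'b'cd'e + abd' + abce

6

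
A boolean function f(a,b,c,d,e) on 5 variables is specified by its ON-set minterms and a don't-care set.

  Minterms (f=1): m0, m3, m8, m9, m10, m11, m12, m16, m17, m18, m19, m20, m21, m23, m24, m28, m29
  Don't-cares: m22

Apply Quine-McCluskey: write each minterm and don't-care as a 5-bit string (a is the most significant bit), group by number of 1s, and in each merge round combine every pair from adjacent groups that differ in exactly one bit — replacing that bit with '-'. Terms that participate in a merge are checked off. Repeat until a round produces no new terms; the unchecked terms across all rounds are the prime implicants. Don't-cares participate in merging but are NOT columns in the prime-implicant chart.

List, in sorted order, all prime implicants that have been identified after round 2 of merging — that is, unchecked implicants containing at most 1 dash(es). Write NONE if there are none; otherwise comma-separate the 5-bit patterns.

-0011, 0-011

Round 0: 00000✓ 00011✓ 01000✓ 01001✓ 01010✓ 01011✓ 01100✓ 10000✓ 10001✓ 10010✓ 10011✓ 10100✓ 10101✓ 10110✓ 10111✓ 11000✓ 11100✓ 11101✓
Round 1: -0000✓ -0011 -1000✓ -1100✓ 0-000✓ 0-011 01-00✓ 010-0✓ 010-1✓ 0100-✓ 0101-✓ 1-000✓ 1-100✓ 1-101✓ 10-00✓ 10-01✓ 10-10✓ 10-11✓ 100-0✓ 100-1✓ 1000-✓ 1001-✓ 101-0✓ 101-1✓ 1010-✓ 1011-✓ 11-00✓ 1110-✓
Round 2: --000 -1-00 010-- 1--00 1-10- 10--0✓ 10--1✓ 10-0-✓ 10-1-✓ 100--✓ 101--✓
Round 3: 10---
PIs = {--000, -0011, -1-00, 0-011, 010--, 1--00, 1-10-, 10---}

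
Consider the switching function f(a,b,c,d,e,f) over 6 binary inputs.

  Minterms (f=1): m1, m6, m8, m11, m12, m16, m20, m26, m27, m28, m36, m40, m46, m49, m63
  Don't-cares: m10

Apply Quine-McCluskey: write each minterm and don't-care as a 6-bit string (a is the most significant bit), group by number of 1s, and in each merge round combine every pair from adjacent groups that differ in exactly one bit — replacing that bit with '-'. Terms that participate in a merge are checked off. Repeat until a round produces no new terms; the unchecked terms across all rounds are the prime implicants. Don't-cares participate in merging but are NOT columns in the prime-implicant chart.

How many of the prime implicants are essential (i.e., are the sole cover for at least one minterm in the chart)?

Round 0: 000001 000110 001000✓ 001010✓ 001011✓ 001100✓ 010000✓ 010100✓ 011010✓ 011011✓ 011100✓ 100100 101000✓ 101110 110001 111111
Round 1: -01000 0-1010✓ 0-1011✓ 0-1100 001-00 0010-0 00101-✓ 01-100 010-00 01101-✓
Round 2: 0-101-
PIs = {-01000, 0-101-, 0-1100, 000001, 000110, 001-00, 0010-0, 01-100, 010-00, 100100, 101110, 110001, 111111}
Coverage chart:
  m1: 000001 ←essential
  m6: 000110 ←essential
  m8: -01000,001-00,0010-0
  m11: 0-101- ←essential
  m12: 0-1100,001-00
  m16: 010-00 ←essential
  m20: 01-100,010-00
  m26: 0-101- ←essential
  m27: 0-101- ←essential
  m28: 0-1100,01-100
  m36: 100100 ←essential
  m40: -01000 ←essential
  m46: 101110 ←essential
  m49: 110001 ←essential
  m63: 111111 ←essential
Essential: -01000, 0-101-, 000001, 000110, 010-00, 100100, 101110, 110001, 111111

9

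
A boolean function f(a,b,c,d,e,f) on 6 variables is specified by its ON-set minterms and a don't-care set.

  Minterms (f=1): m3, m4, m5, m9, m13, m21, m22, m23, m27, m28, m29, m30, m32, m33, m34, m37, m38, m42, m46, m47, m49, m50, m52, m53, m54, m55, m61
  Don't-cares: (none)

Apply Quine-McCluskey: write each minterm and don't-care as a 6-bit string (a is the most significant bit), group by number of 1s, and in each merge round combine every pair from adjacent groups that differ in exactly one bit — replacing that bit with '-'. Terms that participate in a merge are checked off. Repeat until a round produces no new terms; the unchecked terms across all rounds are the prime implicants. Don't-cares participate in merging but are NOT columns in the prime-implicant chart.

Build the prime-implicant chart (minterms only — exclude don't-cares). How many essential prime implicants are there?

10

[col 0] 000011, 000100*, 000101*, 001001*, 001101*, 010101*, 010110*, 010111*, 011011, 011100*, 011101*, 011110*, 100000*, 100001*, 100010*, 100101*, 100110*, 101010*, 101110*, 101111*, 110001*, 110010*, 110100*, 110101*, 110110*, 110111*, 111101*
[col 1] -00101*, -10101*, -10110*, -10111*, -11101*, 0-0101*, 0-1101*, 00-101*, 00010-, 001-01, 01-101*, 01-110, 0101-1*, 01011-*, 0111-0, 01110-, 1-0001*, 1-0010*, 1-0101*, 1-0110*, 10-010*, 10-110*, 100-01*, 100-10*, 1000-0, 10000-, 101-10*, 10111-, 11-101*, 110-01*, 110-10*, 1101-0*, 1101-1*, 11010-*, 11011-*
[col 2] --0101, -1-101, -101-1, -1011-, 0--101, 1-0-01, 1-0-10, 10--10, 1101--
Prime implicants: --0101, -1-101, -101-1, -1011-, 0--101, 000011, 00010-, 001-01, 01-110, 011011, 0111-0, 01110-, 1-0-01, 1-0-10, 10--10, 1000-0, 10000-, 10111-, 1101--
PI chart (minterm → PIs covering it):
  3 | 000011  (sole → essential)
  4 | 00010-  (sole → essential)
  5 | --0101,0--101,00010-
  9 | 001-01  (sole → essential)
  13 | 0--101,001-01
  21 | --0101,-1-101,-101-1,0--101
  22 | -1011-,01-110
  23 | -101-1,-1011-
  27 | 011011  (sole → essential)
  28 | 0111-0,01110-
  29 | -1-101,0--101,01110-
  30 | 01-110,0111-0
  32 | 1000-0,10000-
  33 | 1-0-01,10000-
  34 | 1-0-10,10--10,1000-0
  37 | --0101,1-0-01
  38 | 1-0-10,10--10
  42 | 10--10  (sole → essential)
  46 | 10--10,10111-
  47 | 10111-  (sole → essential)
  49 | 1-0-01  (sole → essential)
  50 | 1-0-10  (sole → essential)
  52 | 1101--  (sole → essential)
  53 | --0101,-1-101,-101-1,1-0-01,1101--
  54 | -1011-,1-0-10,1101--
  55 | -101-1,-1011-,1101--
  61 | -1-101  (sole → essential)
Essential prime implicants: -1-101, 000011, 00010-, 001-01, 011011, 1-0-01, 1-0-10, 10--10, 10111-, 1101--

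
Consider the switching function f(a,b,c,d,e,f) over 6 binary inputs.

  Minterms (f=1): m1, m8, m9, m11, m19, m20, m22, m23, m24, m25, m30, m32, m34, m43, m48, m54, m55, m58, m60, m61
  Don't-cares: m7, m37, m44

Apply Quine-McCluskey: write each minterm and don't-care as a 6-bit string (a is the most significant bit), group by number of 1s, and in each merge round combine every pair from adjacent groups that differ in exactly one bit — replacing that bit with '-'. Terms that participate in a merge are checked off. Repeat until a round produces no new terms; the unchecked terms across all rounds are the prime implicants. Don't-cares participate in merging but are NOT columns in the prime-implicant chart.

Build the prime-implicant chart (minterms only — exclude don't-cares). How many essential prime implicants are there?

Round 0: 000001✓ 000111✓ 001000✓ 001001✓ 001011✓ 010011✓ 010100✓ 010110✓ 010111✓ 011000✓ 011001✓ 011110✓ 100000✓ 100010✓ 100101 101011✓ 101100✓ 110000✓ 110110✓ 110111✓ 111010 111100✓ 111101✓
Round 1: -01011 -10110✓ -10111✓ 0-0111 0-1000✓ 0-1001✓ 00-001 0010-1 00100-✓ 01-110 010-11 0101-0 01011-✓ 01100-✓ 1-0000 1-1100 1000-0 11011-✓ 11110-
Round 2: -1011- 0-100-
PIs = {-01011, -1011-, 0-0111, 0-100-, 00-001, 0010-1, 01-110, 010-11, 0101-0, 1-0000, 1-1100, 1000-0, 100101, 111010, 11110-}
Coverage chart:
  m1: 00-001 ←essential
  m8: 0-100- ←essential
  m9: 0-100-,00-001,0010-1
  m11: -01011,0010-1
  m19: 010-11 ←essential
  m20: 0101-0 ←essential
  m22: -1011-,01-110,0101-0
  m23: -1011-,0-0111,010-11
  m24: 0-100- ←essential
  m25: 0-100- ←essential
  m30: 01-110 ←essential
  m32: 1-0000,1000-0
  m34: 1000-0 ←essential
  m43: -01011 ←essential
  m48: 1-0000 ←essential
  m54: -1011- ←essential
  m55: -1011- ←essential
  m58: 111010 ←essential
  m60: 1-1100,11110-
  m61: 11110- ←essential
Essential: -01011, -1011-, 0-100-, 00-001, 01-110, 010-11, 0101-0, 1-0000, 1000-0, 111010, 11110-

11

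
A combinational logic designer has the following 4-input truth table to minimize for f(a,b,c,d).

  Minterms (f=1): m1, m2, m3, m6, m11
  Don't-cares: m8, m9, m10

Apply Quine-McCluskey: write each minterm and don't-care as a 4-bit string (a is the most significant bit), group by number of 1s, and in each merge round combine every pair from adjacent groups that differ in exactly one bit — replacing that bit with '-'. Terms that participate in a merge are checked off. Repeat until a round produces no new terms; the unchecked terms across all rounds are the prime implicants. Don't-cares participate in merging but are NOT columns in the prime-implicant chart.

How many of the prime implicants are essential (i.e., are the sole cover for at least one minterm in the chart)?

2

size-2^0 implicants → 0001(✓)  0010(✓)  0011(✓)  0110(✓)  1000(✓)  1001(✓)  1010(✓)  1011(✓)
size-2^1 implicants → -001(✓)  -010(✓)  -011(✓)  0-10  00-1(✓)  001-(✓)  10-0(✓)  10-1(✓)  100-(✓)  101-(✓)
size-2^2 implicants → -0-1  -01-  10--
Unchecked terms (primes): -0-1, -01-, 0-10, 10--
Minterm coverage:
  m1 ⊆ -0-1 [E]
  m2 ⊆ -01-,0-10
  m3 ⊆ -0-1,-01-
  m6 ⊆ 0-10 [E]
  m11 ⊆ -0-1,-01-,10--
E = {-0-1, 0-10}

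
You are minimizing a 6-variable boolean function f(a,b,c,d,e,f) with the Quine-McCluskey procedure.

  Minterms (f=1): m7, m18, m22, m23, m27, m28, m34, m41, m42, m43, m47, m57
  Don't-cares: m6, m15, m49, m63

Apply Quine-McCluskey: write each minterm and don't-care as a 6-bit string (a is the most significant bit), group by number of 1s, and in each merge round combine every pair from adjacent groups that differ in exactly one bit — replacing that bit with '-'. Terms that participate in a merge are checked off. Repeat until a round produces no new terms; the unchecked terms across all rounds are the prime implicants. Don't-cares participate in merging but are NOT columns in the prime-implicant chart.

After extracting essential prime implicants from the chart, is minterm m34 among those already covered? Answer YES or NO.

size-2^0 implicants → 000110(✓)  000111(✓)  001111(✓)  010010(✓)  010110(✓)  010111(✓)  011011  011100  100010(✓)  101001(✓)  101010(✓)  101011(✓)  101111(✓)  110001(✓)  111001(✓)  111111(✓)
size-2^1 implicants → -01111  0-0110(✓)  0-0111(✓)  00-111  00011-(✓)  010-10  01011-(✓)  1-1001  1-1111  10-010  101-11  1010-1  10101-  11-001
size-2^2 implicants → 0-011-
Unchecked terms (primes): -01111, 0-011-, 00-111, 010-10, 011011, 011100, 1-1001, 1-1111, 10-010, 101-11, 1010-1, 10101-, 11-001
Minterm coverage:
  m7 ⊆ 0-011-,00-111
  m18 ⊆ 010-10 [E]
  m22 ⊆ 0-011-,010-10
  m23 ⊆ 0-011- [E]
  m27 ⊆ 011011 [E]
  m28 ⊆ 011100 [E]
  m34 ⊆ 10-010 [E]
  m41 ⊆ 1-1001,1010-1
  m42 ⊆ 10-010,10101-
  m43 ⊆ 101-11,1010-1,10101-
  m47 ⊆ -01111,1-1111,101-11
  m57 ⊆ 1-1001,11-001
E = {0-011-, 010-10, 011011, 011100, 10-010}

YES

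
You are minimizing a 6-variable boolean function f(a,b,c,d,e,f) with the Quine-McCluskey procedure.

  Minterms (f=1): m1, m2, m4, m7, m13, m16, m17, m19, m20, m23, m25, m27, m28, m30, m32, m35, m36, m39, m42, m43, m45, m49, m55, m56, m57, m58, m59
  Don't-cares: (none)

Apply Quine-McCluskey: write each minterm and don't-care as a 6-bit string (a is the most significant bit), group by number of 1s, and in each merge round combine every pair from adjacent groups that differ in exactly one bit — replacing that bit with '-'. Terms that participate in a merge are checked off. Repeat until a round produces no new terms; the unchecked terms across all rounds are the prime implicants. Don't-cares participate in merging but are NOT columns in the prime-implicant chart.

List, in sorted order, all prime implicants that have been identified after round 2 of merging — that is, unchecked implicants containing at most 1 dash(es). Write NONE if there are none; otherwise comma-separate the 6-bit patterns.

[col 0] 000001*, 000010, 000100*, 000111*, 001101*, 010000*, 010001*, 010011*, 010100*, 010111*, 011001*, 011011*, 011100*, 011110*, 100000*, 100011*, 100100*, 100111*, 101010*, 101011*, 101101*, 110001*, 110111*, 111000*, 111001*, 111010*, 111011*
[col 1] -00100, -00111*, -01101, -10001*, -10111*, -11001*, -11011*, 0-0001, 0-0100, 0-0111*, 01-001*, 01-011*, 01-100, 010-00, 010-11, 0100-1*, 01000-, 0110-1*, 0111-0, 1-0111*, 1-1010*, 1-1011*, 10-011, 100-00, 100-11, 10101-*, 11-001*, 1110-0*, 1110-1*, 11100-*, 11101-*
[col 2] --0111, -1-001, -110-1, 01-0-1, 1-101-, 1110--
Prime implicants: --0111, -00100, -01101, -1-001, -110-1, 0-0001, 0-0100, 000010, 01-0-1, 01-100, 010-00, 010-11, 01000-, 0111-0, 1-101-, 10-011, 100-00, 100-11, 1110--

-00100, -01101, 0-0001, 0-0100, 000010, 01-100, 010-00, 010-11, 01000-, 0111-0, 10-011, 100-00, 100-11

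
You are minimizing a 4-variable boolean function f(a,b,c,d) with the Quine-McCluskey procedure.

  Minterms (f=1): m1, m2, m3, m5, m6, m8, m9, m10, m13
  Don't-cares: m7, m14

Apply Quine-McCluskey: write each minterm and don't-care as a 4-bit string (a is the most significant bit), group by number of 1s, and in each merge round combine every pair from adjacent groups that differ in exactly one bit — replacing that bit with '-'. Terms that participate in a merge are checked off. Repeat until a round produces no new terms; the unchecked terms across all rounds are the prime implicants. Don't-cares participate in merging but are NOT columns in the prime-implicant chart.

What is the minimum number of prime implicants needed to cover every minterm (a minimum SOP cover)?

size-2^0 implicants → 0001(✓)  0010(✓)  0011(✓)  0101(✓)  0110(✓)  0111(✓)  1000(✓)  1001(✓)  1010(✓)  1101(✓)  1110(✓)
size-2^1 implicants → -001(✓)  -010(✓)  -101(✓)  -110(✓)  0-01(✓)  0-10(✓)  0-11(✓)  00-1(✓)  001-(✓)  01-1(✓)  011-(✓)  1-01(✓)  1-10(✓)  10-0  100-
size-2^2 implicants → --01  --10  0--1  0-1-
Unchecked terms (primes): --01, --10, 0--1, 0-1-, 10-0, 100-
Minterm coverage:
  m1 ⊆ --01,0--1
  m2 ⊆ --10,0-1-
  m3 ⊆ 0--1,0-1-
  m5 ⊆ --01,0--1
  m6 ⊆ --10,0-1-
  m8 ⊆ 10-0,100-
  m9 ⊆ --01,100-
  m10 ⊆ --10,10-0
  m13 ⊆ --01 [E]
E = {--01}
Petrick residual → 0-1-, 10-0
Cover = c'd + a'c + ab'd'  |cover|=3

3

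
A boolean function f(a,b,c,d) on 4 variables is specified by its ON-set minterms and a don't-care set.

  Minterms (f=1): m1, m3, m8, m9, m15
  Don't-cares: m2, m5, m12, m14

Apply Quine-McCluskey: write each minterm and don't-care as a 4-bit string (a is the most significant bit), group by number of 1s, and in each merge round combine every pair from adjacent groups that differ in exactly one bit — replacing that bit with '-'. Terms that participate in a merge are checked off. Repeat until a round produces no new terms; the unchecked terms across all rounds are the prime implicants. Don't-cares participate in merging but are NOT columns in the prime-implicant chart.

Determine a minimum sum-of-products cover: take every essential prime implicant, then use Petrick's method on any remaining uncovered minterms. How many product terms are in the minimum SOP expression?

3

Round 0: 0001✓ 0010✓ 0011✓ 0101✓ 1000✓ 1001✓ 1100✓ 1110✓ 1111✓
Round 1: -001 0-01 00-1 001- 1-00 100- 11-0 111-
PIs = {-001, 0-01, 00-1, 001-, 1-00, 100-, 11-0, 111-}
Coverage chart:
  m1: -001,0-01,00-1
  m3: 00-1,001-
  m8: 1-00,100-
  m9: -001,100-
  m15: 111- ←essential
Essential: 111-
Petrick residual → 00-1, 100-
Min cover (3 terms): a'b'd + ab'c' + abc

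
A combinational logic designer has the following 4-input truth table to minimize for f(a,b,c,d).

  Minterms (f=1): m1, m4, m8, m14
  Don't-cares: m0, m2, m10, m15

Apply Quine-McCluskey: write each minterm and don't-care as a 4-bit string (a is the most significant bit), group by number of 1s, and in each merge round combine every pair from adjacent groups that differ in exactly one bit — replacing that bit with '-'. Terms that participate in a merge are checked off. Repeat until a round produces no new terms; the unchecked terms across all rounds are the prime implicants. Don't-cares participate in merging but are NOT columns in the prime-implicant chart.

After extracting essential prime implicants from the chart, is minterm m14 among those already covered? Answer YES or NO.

NO

size-2^0 implicants → 0000(✓)  0001(✓)  0010(✓)  0100(✓)  1000(✓)  1010(✓)  1110(✓)  1111(✓)
size-2^1 implicants → -000(✓)  -010(✓)  0-00  00-0(✓)  000-  1-10  10-0(✓)  111-
size-2^2 implicants → -0-0
Unchecked terms (primes): -0-0, 0-00, 000-, 1-10, 111-
Minterm coverage:
  m1 ⊆ 000- [E]
  m4 ⊆ 0-00 [E]
  m8 ⊆ -0-0 [E]
  m14 ⊆ 1-10,111-
E = {-0-0, 0-00, 000-}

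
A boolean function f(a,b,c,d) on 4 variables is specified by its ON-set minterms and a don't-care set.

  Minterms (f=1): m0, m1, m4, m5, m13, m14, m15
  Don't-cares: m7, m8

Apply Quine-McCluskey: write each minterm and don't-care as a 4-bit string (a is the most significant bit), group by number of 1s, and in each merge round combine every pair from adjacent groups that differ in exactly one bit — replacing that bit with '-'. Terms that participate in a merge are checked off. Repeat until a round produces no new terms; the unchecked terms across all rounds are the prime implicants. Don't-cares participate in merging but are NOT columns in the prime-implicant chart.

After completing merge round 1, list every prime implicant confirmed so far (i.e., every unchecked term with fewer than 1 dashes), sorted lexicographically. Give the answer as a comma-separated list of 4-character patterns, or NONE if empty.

[col 0] 0000*, 0001*, 0100*, 0101*, 0111*, 1000*, 1101*, 1110*, 1111*
[col 1] -000, -101*, -111*, 0-00*, 0-01*, 000-*, 01-1*, 010-*, 11-1*, 111-
[col 2] -1-1, 0-0-
Prime implicants: -000, -1-1, 0-0-, 111-

NONE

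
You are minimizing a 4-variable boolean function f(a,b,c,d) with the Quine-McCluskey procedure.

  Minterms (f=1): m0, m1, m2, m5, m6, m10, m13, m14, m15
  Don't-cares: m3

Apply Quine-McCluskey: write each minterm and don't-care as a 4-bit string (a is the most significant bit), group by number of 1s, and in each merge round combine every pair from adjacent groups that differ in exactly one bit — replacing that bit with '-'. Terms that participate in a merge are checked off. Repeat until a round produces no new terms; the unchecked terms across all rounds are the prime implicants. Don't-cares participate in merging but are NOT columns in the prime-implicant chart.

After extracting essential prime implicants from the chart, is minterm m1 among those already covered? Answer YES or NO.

YES

Round 0: 0000✓ 0001✓ 0010✓ 0011✓ 0101✓ 0110✓ 1010✓ 1101✓ 1110✓ 1111✓
Round 1: -010✓ -101 -110✓ 0-01 0-10✓ 00-0✓ 00-1✓ 000-✓ 001-✓ 1-10✓ 11-1 111-
Round 2: --10 00--
PIs = {--10, -101, 0-01, 00--, 11-1, 111-}
Coverage chart:
  m0: 00-- ←essential
  m1: 0-01,00--
  m2: --10,00--
  m5: -101,0-01
  m6: --10 ←essential
  m10: --10 ←essential
  m13: -101,11-1
  m14: --10,111-
  m15: 11-1,111-
Essential: --10, 00--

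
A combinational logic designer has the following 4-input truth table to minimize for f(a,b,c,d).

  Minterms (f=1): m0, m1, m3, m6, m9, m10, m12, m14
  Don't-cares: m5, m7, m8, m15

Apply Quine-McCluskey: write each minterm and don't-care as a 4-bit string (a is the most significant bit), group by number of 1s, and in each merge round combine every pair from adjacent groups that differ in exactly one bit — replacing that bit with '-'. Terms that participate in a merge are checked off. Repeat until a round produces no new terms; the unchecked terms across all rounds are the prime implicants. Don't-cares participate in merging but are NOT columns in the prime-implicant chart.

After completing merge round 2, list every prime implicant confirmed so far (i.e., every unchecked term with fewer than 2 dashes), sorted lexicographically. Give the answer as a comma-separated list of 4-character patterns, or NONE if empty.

Round 0: 0000✓ 0001✓ 0011✓ 0101✓ 0110✓ 0111✓ 1000✓ 1001✓ 1010✓ 1100✓ 1110✓ 1111✓
Round 1: -000✓ -001✓ -110✓ -111✓ 0-01✓ 0-11✓ 00-1✓ 000-✓ 01-1✓ 011-✓ 1-00✓ 1-10✓ 10-0✓ 100-✓ 11-0✓ 111-✓
Round 2: -00- -11- 0--1 1--0
PIs = {-00-, -11-, 0--1, 1--0}

NONE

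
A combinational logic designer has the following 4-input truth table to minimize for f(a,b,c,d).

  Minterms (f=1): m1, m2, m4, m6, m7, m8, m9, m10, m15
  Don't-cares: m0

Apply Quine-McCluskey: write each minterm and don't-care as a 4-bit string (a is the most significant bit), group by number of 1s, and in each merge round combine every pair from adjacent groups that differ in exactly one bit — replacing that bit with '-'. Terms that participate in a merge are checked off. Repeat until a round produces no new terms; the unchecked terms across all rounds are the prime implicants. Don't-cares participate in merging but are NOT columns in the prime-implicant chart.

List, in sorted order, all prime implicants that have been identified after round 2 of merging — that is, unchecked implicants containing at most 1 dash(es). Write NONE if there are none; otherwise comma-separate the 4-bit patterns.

Round 0: 0000✓ 0001✓ 0010✓ 0100✓ 0110✓ 0111✓ 1000✓ 1001✓ 1010✓ 1111✓
Round 1: -000✓ -001✓ -010✓ -111 0-00✓ 0-10✓ 00-0✓ 000-✓ 01-0✓ 011- 10-0✓ 100-✓
Round 2: -0-0 -00- 0--0
PIs = {-0-0, -00-, -111, 0--0, 011-}

-111, 011-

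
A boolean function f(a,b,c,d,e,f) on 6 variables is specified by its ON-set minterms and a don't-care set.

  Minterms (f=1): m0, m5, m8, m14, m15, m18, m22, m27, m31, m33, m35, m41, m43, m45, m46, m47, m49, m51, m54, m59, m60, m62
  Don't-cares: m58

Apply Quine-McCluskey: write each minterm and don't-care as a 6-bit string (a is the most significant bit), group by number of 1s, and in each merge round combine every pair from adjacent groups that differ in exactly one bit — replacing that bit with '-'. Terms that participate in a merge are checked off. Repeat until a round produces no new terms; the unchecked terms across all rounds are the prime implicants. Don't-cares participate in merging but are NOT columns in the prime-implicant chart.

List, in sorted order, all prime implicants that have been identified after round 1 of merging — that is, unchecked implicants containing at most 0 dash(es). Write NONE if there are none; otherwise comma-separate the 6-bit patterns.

000101

size-2^0 implicants → 000000(✓)  000101  001000(✓)  001110(✓)  001111(✓)  010010(✓)  010110(✓)  011011(✓)  011111(✓)  100001(✓)  100011(✓)  101001(✓)  101011(✓)  101101(✓)  101110(✓)  101111(✓)  110001(✓)  110011(✓)  110110(✓)  111010(✓)  111011(✓)  111100(✓)  111110(✓)
size-2^1 implicants → -01110(✓)  -01111(✓)  -10110  -11011  0-1111  00-000  00111-(✓)  010-10  011-11  1-0001(✓)  1-0011(✓)  1-1011(✓)  1-1110  10-001(✓)  10-011(✓)  1000-1(✓)  101-01(✓)  101-11(✓)  1010-1(✓)  1011-1(✓)  10111-(✓)  11-011(✓)  11-110  1100-1(✓)  111-10  11101-  1111-0
size-2^2 implicants → -0111-  1--011  1-00-1  10-0-1  101--1
Unchecked terms (primes): -0111-, -10110, -11011, 0-1111, 00-000, 000101, 010-10, 011-11, 1--011, 1-00-1, 1-1110, 10-0-1, 101--1, 11-110, 111-10, 11101-, 1111-0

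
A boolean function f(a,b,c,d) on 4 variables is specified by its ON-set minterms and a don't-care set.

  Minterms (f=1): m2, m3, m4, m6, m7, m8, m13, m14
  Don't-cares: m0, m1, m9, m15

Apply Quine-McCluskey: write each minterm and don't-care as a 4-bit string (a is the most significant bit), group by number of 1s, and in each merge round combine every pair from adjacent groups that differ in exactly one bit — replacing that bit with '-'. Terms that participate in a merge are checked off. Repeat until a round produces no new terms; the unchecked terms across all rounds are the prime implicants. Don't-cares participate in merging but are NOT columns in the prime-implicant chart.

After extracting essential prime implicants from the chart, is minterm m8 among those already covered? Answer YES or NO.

YES

size-2^0 implicants → 0000(✓)  0001(✓)  0010(✓)  0011(✓)  0100(✓)  0110(✓)  0111(✓)  1000(✓)  1001(✓)  1101(✓)  1110(✓)  1111(✓)
size-2^1 implicants → -000(✓)  -001(✓)  -110(✓)  -111(✓)  0-00(✓)  0-10(✓)  0-11(✓)  00-0(✓)  00-1(✓)  000-(✓)  001-(✓)  01-0(✓)  011-(✓)  1-01  100-(✓)  11-1  111-(✓)
size-2^2 implicants → -00-  -11-  0--0  0-1-  00--
Unchecked terms (primes): -00-, -11-, 0--0, 0-1-, 00--, 1-01, 11-1
Minterm coverage:
  m2 ⊆ 0--0,0-1-,00--
  m3 ⊆ 0-1-,00--
  m4 ⊆ 0--0 [E]
  m6 ⊆ -11-,0--0,0-1-
  m7 ⊆ -11-,0-1-
  m8 ⊆ -00- [E]
  m13 ⊆ 1-01,11-1
  m14 ⊆ -11- [E]
E = {-00-, -11-, 0--0}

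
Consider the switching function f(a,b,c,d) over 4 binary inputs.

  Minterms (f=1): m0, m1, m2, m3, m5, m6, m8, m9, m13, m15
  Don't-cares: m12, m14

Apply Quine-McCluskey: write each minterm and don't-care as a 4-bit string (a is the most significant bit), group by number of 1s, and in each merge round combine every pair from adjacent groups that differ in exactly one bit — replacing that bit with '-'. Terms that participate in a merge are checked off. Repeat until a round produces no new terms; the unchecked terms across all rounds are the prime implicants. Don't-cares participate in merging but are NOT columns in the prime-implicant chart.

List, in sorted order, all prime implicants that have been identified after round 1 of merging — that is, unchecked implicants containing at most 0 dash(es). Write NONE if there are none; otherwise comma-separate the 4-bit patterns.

size-2^0 implicants → 0000(✓)  0001(✓)  0010(✓)  0011(✓)  0101(✓)  0110(✓)  1000(✓)  1001(✓)  1100(✓)  1101(✓)  1110(✓)  1111(✓)
size-2^1 implicants → -000(✓)  -001(✓)  -101(✓)  -110  0-01(✓)  0-10  00-0(✓)  00-1(✓)  000-(✓)  001-(✓)  1-00(✓)  1-01(✓)  100-(✓)  11-0(✓)  11-1(✓)  110-(✓)  111-(✓)
size-2^2 implicants → --01  -00-  00--  1-0-  11--
Unchecked terms (primes): --01, -00-, -110, 0-10, 00--, 1-0-, 11--

NONE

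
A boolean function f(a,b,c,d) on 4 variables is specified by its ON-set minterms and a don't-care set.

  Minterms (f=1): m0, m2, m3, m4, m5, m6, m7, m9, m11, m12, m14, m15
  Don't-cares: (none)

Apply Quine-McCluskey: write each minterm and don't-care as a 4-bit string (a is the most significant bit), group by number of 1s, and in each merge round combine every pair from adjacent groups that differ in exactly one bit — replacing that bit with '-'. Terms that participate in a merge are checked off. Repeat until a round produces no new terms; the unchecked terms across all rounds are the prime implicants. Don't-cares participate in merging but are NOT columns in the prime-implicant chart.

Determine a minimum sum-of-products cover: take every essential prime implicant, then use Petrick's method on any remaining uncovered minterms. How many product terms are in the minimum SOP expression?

Round 0: 0000✓ 0010✓ 0011✓ 0100✓ 0101✓ 0110✓ 0111✓ 1001✓ 1011✓ 1100✓ 1110✓ 1111✓
Round 1: -011✓ -100✓ -110✓ -111✓ 0-00✓ 0-10✓ 0-11✓ 00-0✓ 001-✓ 01-0✓ 01-1✓ 010-✓ 011-✓ 1-11✓ 10-1 11-0✓ 111-✓
Round 2: --11 -1-0 -11- 0--0 0-1- 01--
PIs = {--11, -1-0, -11-, 0--0, 0-1-, 01--, 10-1}
Coverage chart:
  m0: 0--0 ←essential
  m2: 0--0,0-1-
  m3: --11,0-1-
  m4: -1-0,0--0,01--
  m5: 01-- ←essential
  m6: -1-0,-11-,0--0,0-1-,01--
  m7: --11,-11-,0-1-,01--
  m9: 10-1 ←essential
  m11: --11,10-1
  m12: -1-0 ←essential
  m14: -1-0,-11-
  m15: --11,-11-
Essential: -1-0, 0--0, 01--, 10-1
Petrick residual → --11
Min cover (5 terms): cd + bd' + a'd' + a'b + ab'd

5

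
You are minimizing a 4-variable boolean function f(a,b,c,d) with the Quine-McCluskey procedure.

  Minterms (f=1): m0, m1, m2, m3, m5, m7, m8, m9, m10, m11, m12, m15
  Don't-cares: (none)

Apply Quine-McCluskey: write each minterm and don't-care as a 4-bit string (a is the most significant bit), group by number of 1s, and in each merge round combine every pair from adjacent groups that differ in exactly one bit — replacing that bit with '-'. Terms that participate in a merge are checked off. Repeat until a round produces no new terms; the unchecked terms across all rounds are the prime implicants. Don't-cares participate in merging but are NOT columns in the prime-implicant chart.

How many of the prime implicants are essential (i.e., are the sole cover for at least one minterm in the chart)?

4

Round 0: 0000✓ 0001✓ 0010✓ 0011✓ 0101✓ 0111✓ 1000✓ 1001✓ 1010✓ 1011✓ 1100✓ 1111✓
Round 1: -000✓ -001✓ -010✓ -011✓ -111✓ 0-01✓ 0-11✓ 00-0✓ 00-1✓ 000-✓ 001-✓ 01-1✓ 1-00 1-11✓ 10-0✓ 10-1✓ 100-✓ 101-✓
Round 2: --11 -0-0✓ -0-1✓ -00-✓ -01-✓ 0--1 00--✓ 10--✓
Round 3: -0--
PIs = {--11, -0--, 0--1, 1-00}
Coverage chart:
  m0: -0-- ←essential
  m1: -0--,0--1
  m2: -0-- ←essential
  m3: --11,-0--,0--1
  m5: 0--1 ←essential
  m7: --11,0--1
  m8: -0--,1-00
  m9: -0-- ←essential
  m10: -0-- ←essential
  m11: --11,-0--
  m12: 1-00 ←essential
  m15: --11 ←essential
Essential: --11, -0--, 0--1, 1-00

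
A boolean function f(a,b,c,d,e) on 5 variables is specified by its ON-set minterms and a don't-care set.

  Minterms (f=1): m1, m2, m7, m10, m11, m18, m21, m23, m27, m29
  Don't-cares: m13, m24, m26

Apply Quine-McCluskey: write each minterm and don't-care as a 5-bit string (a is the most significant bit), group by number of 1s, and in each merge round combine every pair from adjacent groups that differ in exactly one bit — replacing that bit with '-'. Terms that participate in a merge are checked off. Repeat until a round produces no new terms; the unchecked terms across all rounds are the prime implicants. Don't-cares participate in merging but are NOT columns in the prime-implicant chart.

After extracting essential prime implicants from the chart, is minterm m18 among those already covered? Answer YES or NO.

YES

Round 0: 00001 00010✓ 00111✓ 01010✓ 01011✓ 01101✓ 10010✓ 10101✓ 10111✓ 11000✓ 11010✓ 11011✓ 11101✓
Round 1: -0010✓ -0111 -1010✓ -1011✓ -1101 0-010✓ 0101-✓ 1-010✓ 1-101 101-1 110-0 1101-✓
Round 2: --010 -101-
PIs = {--010, -0111, -101-, -1101, 00001, 1-101, 101-1, 110-0}
Coverage chart:
  m1: 00001 ←essential
  m2: --010 ←essential
  m7: -0111 ←essential
  m10: --010,-101-
  m11: -101- ←essential
  m18: --010 ←essential
  m21: 1-101,101-1
  m23: -0111,101-1
  m27: -101- ←essential
  m29: -1101,1-101
Essential: --010, -0111, -101-, 00001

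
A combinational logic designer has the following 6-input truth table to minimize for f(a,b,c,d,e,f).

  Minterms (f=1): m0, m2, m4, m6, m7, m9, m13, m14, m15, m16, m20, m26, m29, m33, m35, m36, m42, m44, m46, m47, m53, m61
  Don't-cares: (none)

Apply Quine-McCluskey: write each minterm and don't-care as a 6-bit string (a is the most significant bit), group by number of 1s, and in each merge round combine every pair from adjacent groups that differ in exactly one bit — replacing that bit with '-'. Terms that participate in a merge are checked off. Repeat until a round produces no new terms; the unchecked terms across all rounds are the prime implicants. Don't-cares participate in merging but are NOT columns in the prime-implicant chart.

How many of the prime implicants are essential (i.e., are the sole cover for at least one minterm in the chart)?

9

size-2^0 implicants → 000000(✓)  000010(✓)  000100(✓)  000110(✓)  000111(✓)  001001(✓)  001101(✓)  001110(✓)  001111(✓)  010000(✓)  010100(✓)  011010  011101(✓)  100001(✓)  100011(✓)  100100(✓)  101010(✓)  101100(✓)  101110(✓)  101111(✓)  110101(✓)  111101(✓)
size-2^1 implicants → -00100  -01110(✓)  -01111(✓)  -11101  0-0000(✓)  0-0100(✓)  0-1101  00-110(✓)  00-111(✓)  000-00(✓)  000-10(✓)  0000-0(✓)  0001-0(✓)  00011-(✓)  001-01  0011-1  00111-(✓)  010-00(✓)  10-100  1000-1  101-10  1011-0  10111-(✓)  11-101
size-2^2 implicants → -0111-  0-0-00  00-11-  000--0
Unchecked terms (primes): -00100, -0111-, -11101, 0-0-00, 0-1101, 00-11-, 000--0, 001-01, 0011-1, 011010, 10-100, 1000-1, 101-10, 1011-0, 11-101
Minterm coverage:
  m0 ⊆ 0-0-00,000--0
  m2 ⊆ 000--0 [E]
  m4 ⊆ -00100,0-0-00,000--0
  m6 ⊆ 00-11-,000--0
  m7 ⊆ 00-11- [E]
  m9 ⊆ 001-01 [E]
  m13 ⊆ 0-1101,001-01,0011-1
  m14 ⊆ -0111-,00-11-
  m15 ⊆ -0111-,00-11-,0011-1
  m16 ⊆ 0-0-00 [E]
  m20 ⊆ 0-0-00 [E]
  m26 ⊆ 011010 [E]
  m29 ⊆ -11101,0-1101
  m33 ⊆ 1000-1 [E]
  m35 ⊆ 1000-1 [E]
  m36 ⊆ -00100,10-100
  m42 ⊆ 101-10 [E]
  m44 ⊆ 10-100,1011-0
  m46 ⊆ -0111-,101-10,1011-0
  m47 ⊆ -0111- [E]
  m53 ⊆ 11-101 [E]
  m61 ⊆ -11101,11-101
E = {-0111-, 0-0-00, 00-11-, 000--0, 001-01, 011010, 1000-1, 101-10, 11-101}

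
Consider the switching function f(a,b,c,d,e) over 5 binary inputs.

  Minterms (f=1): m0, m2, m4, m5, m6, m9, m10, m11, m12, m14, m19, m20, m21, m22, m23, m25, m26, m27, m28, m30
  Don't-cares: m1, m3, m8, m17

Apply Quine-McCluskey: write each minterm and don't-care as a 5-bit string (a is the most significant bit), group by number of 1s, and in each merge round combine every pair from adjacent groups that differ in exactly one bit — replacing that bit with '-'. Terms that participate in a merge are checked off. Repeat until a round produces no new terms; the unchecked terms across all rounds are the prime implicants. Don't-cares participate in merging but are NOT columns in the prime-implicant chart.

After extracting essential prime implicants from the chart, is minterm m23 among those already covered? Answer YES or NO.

size-2^0 implicants → 00000(✓)  00001(✓)  00010(✓)  00011(✓)  00100(✓)  00101(✓)  00110(✓)  01000(✓)  01001(✓)  01010(✓)  01011(✓)  01100(✓)  01110(✓)  10001(✓)  10011(✓)  10100(✓)  10101(✓)  10110(✓)  10111(✓)  11001(✓)  11010(✓)  11011(✓)  11100(✓)  11110(✓)
size-2^1 implicants → -0001(✓)  -0011(✓)  -0100(✓)  -0101(✓)  -0110(✓)  -1001(✓)  -1010(✓)  -1011(✓)  -1100(✓)  -1110(✓)  0-000(✓)  0-001(✓)  0-010(✓)  0-011(✓)  0-100(✓)  0-110(✓)  00-00(✓)  00-01(✓)  00-10(✓)  000-0(✓)  000-1(✓)  0000-(✓)  0001-(✓)  001-0(✓)  0010-(✓)  01-00(✓)  01-10(✓)  010-0(✓)  010-1(✓)  0100-(✓)  0101-(✓)  011-0(✓)  1-001(✓)  1-011(✓)  1-100(✓)  1-110(✓)  10-01(✓)  10-11(✓)  100-1(✓)  101-0(✓)  101-1(✓)  1010-(✓)  1011-(✓)  11-10(✓)  110-1(✓)  1101-(✓)  111-0(✓)
size-2^2 implicants → --001(✓)  --011(✓)  --100(✓)  --110(✓)  -0-01  -00-1(✓)  -01-0(✓)  -010-  -1-10  -10-1(✓)  -101-  -11-0(✓)  0--00(✓)  0--10(✓)  0-0-0(✓)  0-0-1(✓)  0-00-(✓)  0-01-(✓)  0-1-0(✓)  00--0(✓)  00-0-  000--(✓)  01--0(✓)  010--(✓)  1-0-1(✓)  1-1-0(✓)  10--1  101--
size-2^3 implicants → --0-1  --1-0  0---0  0-0--
Unchecked terms (primes): --0-1, --1-0, -0-01, -010-, -1-10, -101-, 0---0, 0-0--, 00-0-, 10--1, 101--
Minterm coverage:
  m0 ⊆ 0---0,0-0--,00-0-
  m2 ⊆ 0---0,0-0--
  m4 ⊆ --1-0,-010-,0---0,00-0-
  m5 ⊆ -0-01,-010-,00-0-
  m6 ⊆ --1-0,0---0
  m9 ⊆ --0-1,0-0--
  m10 ⊆ -1-10,-101-,0---0,0-0--
  m11 ⊆ --0-1,-101-,0-0--
  m12 ⊆ --1-0,0---0
  m14 ⊆ --1-0,-1-10,0---0
  m19 ⊆ --0-1,10--1
  m20 ⊆ --1-0,-010-,101--
  m21 ⊆ -0-01,-010-,10--1,101--
  m22 ⊆ --1-0,101--
  m23 ⊆ 10--1,101--
  m25 ⊆ --0-1 [E]
  m26 ⊆ -1-10,-101-
  m27 ⊆ --0-1,-101-
  m28 ⊆ --1-0 [E]
  m30 ⊆ --1-0,-1-10
E = {--0-1, --1-0}

NO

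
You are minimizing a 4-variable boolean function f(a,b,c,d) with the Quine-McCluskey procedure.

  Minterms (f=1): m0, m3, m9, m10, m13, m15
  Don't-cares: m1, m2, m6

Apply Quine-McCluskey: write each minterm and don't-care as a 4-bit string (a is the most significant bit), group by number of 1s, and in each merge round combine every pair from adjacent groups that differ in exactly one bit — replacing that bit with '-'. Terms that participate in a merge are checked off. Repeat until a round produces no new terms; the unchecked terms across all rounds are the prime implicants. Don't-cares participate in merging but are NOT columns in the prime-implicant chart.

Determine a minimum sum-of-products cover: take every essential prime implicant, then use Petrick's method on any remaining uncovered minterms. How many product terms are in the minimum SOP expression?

size-2^0 implicants → 0000(✓)  0001(✓)  0010(✓)  0011(✓)  0110(✓)  1001(✓)  1010(✓)  1101(✓)  1111(✓)
size-2^1 implicants → -001  -010  0-10  00-0(✓)  00-1(✓)  000-(✓)  001-(✓)  1-01  11-1
size-2^2 implicants → 00--
Unchecked terms (primes): -001, -010, 0-10, 00--, 1-01, 11-1
Minterm coverage:
  m0 ⊆ 00-- [E]
  m3 ⊆ 00-- [E]
  m9 ⊆ -001,1-01
  m10 ⊆ -010 [E]
  m13 ⊆ 1-01,11-1
  m15 ⊆ 11-1 [E]
E = {-010, 00--, 11-1}
Petrick residual → -001
Cover = b'c'd + b'cd' + a'b' + abd  |cover|=4

4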